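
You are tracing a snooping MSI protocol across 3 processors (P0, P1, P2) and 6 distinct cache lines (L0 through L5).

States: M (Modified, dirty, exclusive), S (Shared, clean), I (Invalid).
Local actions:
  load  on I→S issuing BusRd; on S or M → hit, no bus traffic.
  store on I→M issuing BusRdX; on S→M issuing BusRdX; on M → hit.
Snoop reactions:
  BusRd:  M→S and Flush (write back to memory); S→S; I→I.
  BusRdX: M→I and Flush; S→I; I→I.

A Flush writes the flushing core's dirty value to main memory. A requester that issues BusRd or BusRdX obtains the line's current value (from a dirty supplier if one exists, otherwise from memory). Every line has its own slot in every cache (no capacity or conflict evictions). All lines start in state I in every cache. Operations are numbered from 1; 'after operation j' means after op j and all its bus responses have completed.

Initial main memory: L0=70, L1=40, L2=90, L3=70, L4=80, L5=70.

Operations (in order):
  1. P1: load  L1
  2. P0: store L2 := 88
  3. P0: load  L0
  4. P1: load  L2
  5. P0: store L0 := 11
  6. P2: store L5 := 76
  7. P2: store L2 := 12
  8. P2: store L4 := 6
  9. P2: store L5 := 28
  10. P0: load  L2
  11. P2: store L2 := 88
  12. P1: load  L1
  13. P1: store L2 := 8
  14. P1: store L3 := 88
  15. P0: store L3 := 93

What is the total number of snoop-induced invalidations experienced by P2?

step 1: P1: load  L1  ⟶  ISI  (L1)  txn=BusRd  M[L1]=40
step 2: P0: store L2 := 88  ⟶  MII  (L2)  txn=BusRdX  M[L2]=90
step 3: P0: load  L0  ⟶  SII  (L0)  txn=BusRd  M[L0]=70
step 4: P1: load  L2  ⟶  SSI  (L2)  txn=BusRd+Flush  M[L2]=88
step 5: P0: store L0 := 11  ⟶  MII  (L0)  txn=BusRdX  M[L0]=70
step 6: P2: store L5 := 76  ⟶  IIM  (L5)  txn=BusRdX  M[L5]=70
step 7: P2: store L2 := 12  ⟶  IIM  (L2)  txn=BusRdX  M[L2]=88
step 8: P2: store L4 := 6  ⟶  IIM  (L4)  txn=BusRdX  M[L4]=80
step 9: P2: store L5 := 28  ⟶  IIM  (L5)  txn=∅  M[L5]=70
step 10: P0: load  L2  ⟶  SIS  (L2)  txn=BusRd+Flush  M[L2]=12
step 11: P2: store L2 := 88  ⟶  IIM  (L2)  txn=BusRdX  M[L2]=12
step 12: P1: load  L1  ⟶  ISI  (L1)  txn=∅  M[L1]=40
step 13: P1: store L2 := 8  ⟶  IMI  (L2)  txn=BusRdX+Flush  M[L2]=88
step 14: P1: store L3 := 88  ⟶  IMI  (L3)  txn=BusRdX  M[L3]=70
step 15: P0: store L3 := 93  ⟶  MII  (L3)  txn=BusRdX+Flush  M[L3]=88

invalidations = 1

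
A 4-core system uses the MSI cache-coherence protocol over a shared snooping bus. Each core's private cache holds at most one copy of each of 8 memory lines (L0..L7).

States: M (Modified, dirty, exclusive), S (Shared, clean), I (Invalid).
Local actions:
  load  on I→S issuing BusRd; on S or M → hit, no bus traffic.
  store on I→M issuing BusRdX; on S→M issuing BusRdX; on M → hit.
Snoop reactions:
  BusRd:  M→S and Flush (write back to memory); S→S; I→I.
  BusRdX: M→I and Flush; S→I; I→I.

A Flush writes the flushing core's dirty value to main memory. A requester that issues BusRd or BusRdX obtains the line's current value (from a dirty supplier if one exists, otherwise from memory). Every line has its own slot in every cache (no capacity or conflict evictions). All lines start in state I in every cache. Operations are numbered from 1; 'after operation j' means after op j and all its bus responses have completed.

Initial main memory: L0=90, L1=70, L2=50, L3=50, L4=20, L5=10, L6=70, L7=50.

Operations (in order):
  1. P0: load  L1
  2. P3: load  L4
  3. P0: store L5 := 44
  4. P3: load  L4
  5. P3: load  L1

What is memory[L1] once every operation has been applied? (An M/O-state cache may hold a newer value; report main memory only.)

memory[L1] = 70

  op1 P0: load  L1 → S/I/I/I on L1; bus BusRd; mem=70
  op2 P3: load  L4 → I/I/I/S on L4; bus BusRd; mem=20
  op3 P0: store L5 := 44 → M/I/I/I on L5; bus BusRdX; mem=10
  op4 P3: load  L4 → I/I/I/S on L4; bus (none); mem=20
  op5 P3: load  L1 → S/I/I/S on L1; bus BusRd; mem=70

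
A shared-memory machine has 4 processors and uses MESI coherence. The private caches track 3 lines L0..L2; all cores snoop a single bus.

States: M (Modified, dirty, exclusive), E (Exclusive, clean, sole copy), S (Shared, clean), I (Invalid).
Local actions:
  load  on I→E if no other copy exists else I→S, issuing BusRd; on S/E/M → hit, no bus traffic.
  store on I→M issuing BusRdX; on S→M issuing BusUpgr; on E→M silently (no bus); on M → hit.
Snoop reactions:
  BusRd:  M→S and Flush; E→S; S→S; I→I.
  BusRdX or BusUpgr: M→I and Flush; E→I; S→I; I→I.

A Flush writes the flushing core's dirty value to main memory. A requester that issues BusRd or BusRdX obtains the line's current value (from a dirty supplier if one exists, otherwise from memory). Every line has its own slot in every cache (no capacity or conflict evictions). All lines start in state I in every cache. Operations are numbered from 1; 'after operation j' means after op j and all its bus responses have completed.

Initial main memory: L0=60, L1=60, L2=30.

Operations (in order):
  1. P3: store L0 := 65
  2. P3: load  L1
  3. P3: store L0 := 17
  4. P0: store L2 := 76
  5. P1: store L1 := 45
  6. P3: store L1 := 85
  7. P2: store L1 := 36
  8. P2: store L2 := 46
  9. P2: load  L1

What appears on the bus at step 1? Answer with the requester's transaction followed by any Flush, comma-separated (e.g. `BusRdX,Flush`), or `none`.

bus = BusRdX

[1] P3: store L0 := 65 | P0:I, P1:I, P2:I, P3:M(65) | bus: BusRdX
[2] P3: load  L1 | P0:I, P1:I, P2:I, P3:E(60) | bus: BusRd
[3] P3: store L0 := 17 | P0:I, P1:I, P2:I, P3:M(17) | bus: none
[4] P0: store L2 := 76 | P0:M(76), P1:I, P2:I, P3:I | bus: BusRdX
[5] P1: store L1 := 45 | P0:I, P1:M(45), P2:I, P3:I | bus: BusRdX
[6] P3: store L1 := 85 | P0:I, P1:I, P2:I, P3:M(85) | bus: BusRdX,Flush
[7] P2: store L1 := 36 | P0:I, P1:I, P2:M(36), P3:I | bus: BusRdX,Flush
[8] P2: store L2 := 46 | P0:I, P1:I, P2:M(46), P3:I | bus: BusRdX,Flush
[9] P2: load  L1 | P0:I, P1:I, P2:M(36), P3:I | bus: none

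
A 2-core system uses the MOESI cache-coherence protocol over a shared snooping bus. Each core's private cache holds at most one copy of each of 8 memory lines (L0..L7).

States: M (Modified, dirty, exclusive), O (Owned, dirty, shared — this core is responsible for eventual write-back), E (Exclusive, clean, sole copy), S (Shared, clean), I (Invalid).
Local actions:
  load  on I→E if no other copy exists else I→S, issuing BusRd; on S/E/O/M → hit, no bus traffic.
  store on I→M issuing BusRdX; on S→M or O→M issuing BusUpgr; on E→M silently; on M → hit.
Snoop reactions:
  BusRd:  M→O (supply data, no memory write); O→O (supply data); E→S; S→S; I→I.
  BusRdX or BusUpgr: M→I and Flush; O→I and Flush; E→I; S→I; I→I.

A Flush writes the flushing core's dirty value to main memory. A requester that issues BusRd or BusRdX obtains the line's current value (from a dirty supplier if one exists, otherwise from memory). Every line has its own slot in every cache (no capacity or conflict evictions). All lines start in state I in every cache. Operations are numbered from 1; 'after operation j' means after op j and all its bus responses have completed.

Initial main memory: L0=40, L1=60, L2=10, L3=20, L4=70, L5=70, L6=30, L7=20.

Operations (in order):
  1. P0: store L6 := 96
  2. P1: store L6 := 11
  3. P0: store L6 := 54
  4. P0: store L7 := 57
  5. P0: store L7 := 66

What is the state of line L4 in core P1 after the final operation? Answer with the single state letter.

step 1: P0: store L6 := 96  ⟶  MI  (L6)  txn=BusRdX  M[L6]=30
step 2: P1: store L6 := 11  ⟶  IM  (L6)  txn=BusRdX+Flush  M[L6]=96
step 3: P0: store L6 := 54  ⟶  MI  (L6)  txn=BusRdX+Flush  M[L6]=11
step 4: P0: store L7 := 57  ⟶  MI  (L7)  txn=BusRdX  M[L7]=20
step 5: P0: store L7 := 66  ⟶  MI  (L7)  txn=∅  M[L7]=20

state = I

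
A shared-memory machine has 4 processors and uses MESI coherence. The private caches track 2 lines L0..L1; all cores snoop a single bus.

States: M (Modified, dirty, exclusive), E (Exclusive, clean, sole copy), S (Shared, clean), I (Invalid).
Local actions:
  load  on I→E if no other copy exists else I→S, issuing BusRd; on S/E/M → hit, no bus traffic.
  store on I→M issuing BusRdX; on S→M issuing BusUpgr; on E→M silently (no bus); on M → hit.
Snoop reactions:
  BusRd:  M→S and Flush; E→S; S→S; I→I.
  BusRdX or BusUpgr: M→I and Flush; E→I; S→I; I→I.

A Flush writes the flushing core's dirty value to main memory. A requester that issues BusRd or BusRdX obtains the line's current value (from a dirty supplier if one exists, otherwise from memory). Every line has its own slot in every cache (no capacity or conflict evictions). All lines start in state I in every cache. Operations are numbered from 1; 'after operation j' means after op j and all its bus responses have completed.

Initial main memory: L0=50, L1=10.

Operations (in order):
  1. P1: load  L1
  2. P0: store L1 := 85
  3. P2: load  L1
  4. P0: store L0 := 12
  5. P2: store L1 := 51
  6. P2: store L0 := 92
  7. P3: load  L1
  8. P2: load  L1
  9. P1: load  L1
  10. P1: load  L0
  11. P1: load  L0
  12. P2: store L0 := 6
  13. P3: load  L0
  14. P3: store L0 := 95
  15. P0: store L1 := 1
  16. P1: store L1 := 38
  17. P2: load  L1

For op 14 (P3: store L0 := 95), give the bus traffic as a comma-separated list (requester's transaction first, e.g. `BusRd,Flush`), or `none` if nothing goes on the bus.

bus = BusUpgr

1. P1: load  L1  bus=[BusRd]  L1: P0=I P1=E P2=I P3=I  mem[L1]=10
2. P0: store L1 := 85  bus=[BusRdX]  L1: P0=M P1=I P2=I P3=I  mem[L1]=10
3. P2: load  L1  bus=[BusRd,Flush]  L1: P0=S P1=I P2=S P3=I  mem[L1]=85
4. P0: store L0 := 12  bus=[BusRdX]  L0: P0=M P1=I P2=I P3=I  mem[L0]=50
5. P2: store L1 := 51  bus=[BusUpgr]  L1: P0=I P1=I P2=M P3=I  mem[L1]=85
6. P2: store L0 := 92  bus=[BusRdX,Flush]  L0: P0=I P1=I P2=M P3=I  mem[L0]=12
7. P3: load  L1  bus=[BusRd,Flush]  L1: P0=I P1=I P2=S P3=S  mem[L1]=51
8. P2: load  L1  bus=[-]  L1: P0=I P1=I P2=S P3=S  mem[L1]=51
9. P1: load  L1  bus=[BusRd]  L1: P0=I P1=S P2=S P3=S  mem[L1]=51
10. P1: load  L0  bus=[BusRd,Flush]  L0: P0=I P1=S P2=S P3=I  mem[L0]=92
11. P1: load  L0  bus=[-]  L0: P0=I P1=S P2=S P3=I  mem[L0]=92
12. P2: store L0 := 6  bus=[BusUpgr]  L0: P0=I P1=I P2=M P3=I  mem[L0]=92
13. P3: load  L0  bus=[BusRd,Flush]  L0: P0=I P1=I P2=S P3=S  mem[L0]=6
14. P3: store L0 := 95  bus=[BusUpgr]  L0: P0=I P1=I P2=I P3=M  mem[L0]=6
15. P0: store L1 := 1  bus=[BusRdX]  L1: P0=M P1=I P2=I P3=I  mem[L1]=51
16. P1: store L1 := 38  bus=[BusRdX,Flush]  L1: P0=I P1=M P2=I P3=I  mem[L1]=1
17. P2: load  L1  bus=[BusRd,Flush]  L1: P0=I P1=S P2=S P3=I  mem[L1]=38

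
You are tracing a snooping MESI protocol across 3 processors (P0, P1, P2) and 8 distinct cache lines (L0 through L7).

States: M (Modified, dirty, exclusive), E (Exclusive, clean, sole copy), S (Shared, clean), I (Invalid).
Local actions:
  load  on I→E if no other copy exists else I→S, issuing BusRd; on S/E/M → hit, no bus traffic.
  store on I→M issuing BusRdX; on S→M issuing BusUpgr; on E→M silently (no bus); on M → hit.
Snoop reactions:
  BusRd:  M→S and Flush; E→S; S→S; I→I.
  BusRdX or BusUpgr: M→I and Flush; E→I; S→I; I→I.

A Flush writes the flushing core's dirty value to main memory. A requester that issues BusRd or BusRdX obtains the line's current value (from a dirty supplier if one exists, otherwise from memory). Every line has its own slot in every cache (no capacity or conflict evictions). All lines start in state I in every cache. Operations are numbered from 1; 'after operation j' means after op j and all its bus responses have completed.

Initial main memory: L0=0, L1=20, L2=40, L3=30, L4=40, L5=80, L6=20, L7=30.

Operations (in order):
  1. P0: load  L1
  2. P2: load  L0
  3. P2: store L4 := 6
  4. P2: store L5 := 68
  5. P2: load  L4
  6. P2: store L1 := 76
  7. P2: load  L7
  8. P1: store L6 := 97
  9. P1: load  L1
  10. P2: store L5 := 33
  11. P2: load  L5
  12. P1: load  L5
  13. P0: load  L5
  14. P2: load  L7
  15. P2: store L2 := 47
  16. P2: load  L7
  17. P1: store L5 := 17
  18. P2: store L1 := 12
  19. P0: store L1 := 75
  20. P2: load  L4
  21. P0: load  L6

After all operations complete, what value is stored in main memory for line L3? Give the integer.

1. P0: load  L1  bus=[BusRd]  L1: P0=E P1=I P2=I  mem[L1]=20
2. P2: load  L0  bus=[BusRd]  L0: P0=I P1=I P2=E  mem[L0]=0
3. P2: store L4 := 6  bus=[BusRdX]  L4: P0=I P1=I P2=M  mem[L4]=40
4. P2: store L5 := 68  bus=[BusRdX]  L5: P0=I P1=I P2=M  mem[L5]=80
5. P2: load  L4  bus=[-]  L4: P0=I P1=I P2=M  mem[L4]=40
6. P2: store L1 := 76  bus=[BusRdX]  L1: P0=I P1=I P2=M  mem[L1]=20
7. P2: load  L7  bus=[BusRd]  L7: P0=I P1=I P2=E  mem[L7]=30
8. P1: store L6 := 97  bus=[BusRdX]  L6: P0=I P1=M P2=I  mem[L6]=20
9. P1: load  L1  bus=[BusRd,Flush]  L1: P0=I P1=S P2=S  mem[L1]=76
10. P2: store L5 := 33  bus=[-]  L5: P0=I P1=I P2=M  mem[L5]=80
11. P2: load  L5  bus=[-]  L5: P0=I P1=I P2=M  mem[L5]=80
12. P1: load  L5  bus=[BusRd,Flush]  L5: P0=I P1=S P2=S  mem[L5]=33
13. P0: load  L5  bus=[BusRd]  L5: P0=S P1=S P2=S  mem[L5]=33
14. P2: load  L7  bus=[-]  L7: P0=I P1=I P2=E  mem[L7]=30
15. P2: store L2 := 47  bus=[BusRdX]  L2: P0=I P1=I P2=M  mem[L2]=40
16. P2: load  L7  bus=[-]  L7: P0=I P1=I P2=E  mem[L7]=30
17. P1: store L5 := 17  bus=[BusUpgr]  L5: P0=I P1=M P2=I  mem[L5]=33
18. P2: store L1 := 12  bus=[BusUpgr]  L1: P0=I P1=I P2=M  mem[L1]=76
19. P0: store L1 := 75  bus=[BusRdX,Flush]  L1: P0=M P1=I P2=I  mem[L1]=12
20. P2: load  L4  bus=[-]  L4: P0=I P1=I P2=M  mem[L4]=40
21. P0: load  L6  bus=[BusRd,Flush]  L6: P0=S P1=S P2=I  mem[L6]=97

memory[L3] = 30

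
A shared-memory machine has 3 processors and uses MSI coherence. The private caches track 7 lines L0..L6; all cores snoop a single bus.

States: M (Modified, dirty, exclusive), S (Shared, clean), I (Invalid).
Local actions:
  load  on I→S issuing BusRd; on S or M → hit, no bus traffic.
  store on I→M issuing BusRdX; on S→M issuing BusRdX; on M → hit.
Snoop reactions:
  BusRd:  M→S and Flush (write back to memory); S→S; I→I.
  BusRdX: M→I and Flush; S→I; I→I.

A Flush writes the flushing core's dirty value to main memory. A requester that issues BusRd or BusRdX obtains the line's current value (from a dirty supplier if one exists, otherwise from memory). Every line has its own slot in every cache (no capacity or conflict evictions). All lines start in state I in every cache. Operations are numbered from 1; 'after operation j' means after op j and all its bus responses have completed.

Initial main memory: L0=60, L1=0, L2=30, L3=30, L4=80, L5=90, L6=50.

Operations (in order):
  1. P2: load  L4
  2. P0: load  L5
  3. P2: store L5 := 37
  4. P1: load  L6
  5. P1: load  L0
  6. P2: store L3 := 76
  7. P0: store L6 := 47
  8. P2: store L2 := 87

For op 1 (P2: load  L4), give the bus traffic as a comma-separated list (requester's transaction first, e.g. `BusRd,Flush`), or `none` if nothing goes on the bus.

[1] P2: load  L4 | P0:I, P1:I, P2:S(80) | bus: BusRd
[2] P0: load  L5 | P0:S(90), P1:I, P2:I | bus: BusRd
[3] P2: store L5 := 37 | P0:I, P1:I, P2:M(37) | bus: BusRdX
[4] P1: load  L6 | P0:I, P1:S(50), P2:I | bus: BusRd
[5] P1: load  L0 | P0:I, P1:S(60), P2:I | bus: BusRd
[6] P2: store L3 := 76 | P0:I, P1:I, P2:M(76) | bus: BusRdX
[7] P0: store L6 := 47 | P0:M(47), P1:I, P2:I | bus: BusRdX
[8] P2: store L2 := 87 | P0:I, P1:I, P2:M(87) | bus: BusRdX

bus = BusRd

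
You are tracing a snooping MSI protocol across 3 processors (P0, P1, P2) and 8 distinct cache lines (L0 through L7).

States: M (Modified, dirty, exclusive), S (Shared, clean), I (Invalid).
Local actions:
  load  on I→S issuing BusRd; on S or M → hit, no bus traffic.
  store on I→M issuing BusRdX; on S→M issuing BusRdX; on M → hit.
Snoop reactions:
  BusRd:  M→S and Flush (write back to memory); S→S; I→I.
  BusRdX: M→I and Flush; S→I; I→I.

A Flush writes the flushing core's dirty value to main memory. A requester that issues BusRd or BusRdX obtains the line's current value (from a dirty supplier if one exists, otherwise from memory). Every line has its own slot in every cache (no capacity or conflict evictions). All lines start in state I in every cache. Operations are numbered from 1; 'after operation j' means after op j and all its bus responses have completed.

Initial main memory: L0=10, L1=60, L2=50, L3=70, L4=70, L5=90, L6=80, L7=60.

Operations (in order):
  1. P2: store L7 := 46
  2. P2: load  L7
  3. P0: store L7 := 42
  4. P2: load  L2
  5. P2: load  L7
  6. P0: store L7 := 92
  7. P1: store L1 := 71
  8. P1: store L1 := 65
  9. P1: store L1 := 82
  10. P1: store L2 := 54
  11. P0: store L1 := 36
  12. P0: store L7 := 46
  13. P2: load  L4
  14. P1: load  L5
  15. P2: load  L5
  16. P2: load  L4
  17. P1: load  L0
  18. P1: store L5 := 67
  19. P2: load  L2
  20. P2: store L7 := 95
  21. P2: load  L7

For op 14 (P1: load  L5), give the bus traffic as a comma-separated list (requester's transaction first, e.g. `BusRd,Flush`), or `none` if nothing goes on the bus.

[1] P2: store L7 := 46 | P0:I, P1:I, P2:M(46) | bus: BusRdX
[2] P2: load  L7 | P0:I, P1:I, P2:M(46) | bus: none
[3] P0: store L7 := 42 | P0:M(42), P1:I, P2:I | bus: BusRdX,Flush
[4] P2: load  L2 | P0:I, P1:I, P2:S(50) | bus: BusRd
[5] P2: load  L7 | P0:S(42), P1:I, P2:S(42) | bus: BusRd,Flush
[6] P0: store L7 := 92 | P0:M(92), P1:I, P2:I | bus: BusRdX
[7] P1: store L1 := 71 | P0:I, P1:M(71), P2:I | bus: BusRdX
[8] P1: store L1 := 65 | P0:I, P1:M(65), P2:I | bus: none
[9] P1: store L1 := 82 | P0:I, P1:M(82), P2:I | bus: none
[10] P1: store L2 := 54 | P0:I, P1:M(54), P2:I | bus: BusRdX
[11] P0: store L1 := 36 | P0:M(36), P1:I, P2:I | bus: BusRdX,Flush
[12] P0: store L7 := 46 | P0:M(46), P1:I, P2:I | bus: none
[13] P2: load  L4 | P0:I, P1:I, P2:S(70) | bus: BusRd
[14] P1: load  L5 | P0:I, P1:S(90), P2:I | bus: BusRd
[15] P2: load  L5 | P0:I, P1:S(90), P2:S(90) | bus: BusRd
[16] P2: load  L4 | P0:I, P1:I, P2:S(70) | bus: none
[17] P1: load  L0 | P0:I, P1:S(10), P2:I | bus: BusRd
[18] P1: store L5 := 67 | P0:I, P1:M(67), P2:I | bus: BusRdX
[19] P2: load  L2 | P0:I, P1:S(54), P2:S(54) | bus: BusRd,Flush
[20] P2: store L7 := 95 | P0:I, P1:I, P2:M(95) | bus: BusRdX,Flush
[21] P2: load  L7 | P0:I, P1:I, P2:M(95) | bus: none

bus = BusRd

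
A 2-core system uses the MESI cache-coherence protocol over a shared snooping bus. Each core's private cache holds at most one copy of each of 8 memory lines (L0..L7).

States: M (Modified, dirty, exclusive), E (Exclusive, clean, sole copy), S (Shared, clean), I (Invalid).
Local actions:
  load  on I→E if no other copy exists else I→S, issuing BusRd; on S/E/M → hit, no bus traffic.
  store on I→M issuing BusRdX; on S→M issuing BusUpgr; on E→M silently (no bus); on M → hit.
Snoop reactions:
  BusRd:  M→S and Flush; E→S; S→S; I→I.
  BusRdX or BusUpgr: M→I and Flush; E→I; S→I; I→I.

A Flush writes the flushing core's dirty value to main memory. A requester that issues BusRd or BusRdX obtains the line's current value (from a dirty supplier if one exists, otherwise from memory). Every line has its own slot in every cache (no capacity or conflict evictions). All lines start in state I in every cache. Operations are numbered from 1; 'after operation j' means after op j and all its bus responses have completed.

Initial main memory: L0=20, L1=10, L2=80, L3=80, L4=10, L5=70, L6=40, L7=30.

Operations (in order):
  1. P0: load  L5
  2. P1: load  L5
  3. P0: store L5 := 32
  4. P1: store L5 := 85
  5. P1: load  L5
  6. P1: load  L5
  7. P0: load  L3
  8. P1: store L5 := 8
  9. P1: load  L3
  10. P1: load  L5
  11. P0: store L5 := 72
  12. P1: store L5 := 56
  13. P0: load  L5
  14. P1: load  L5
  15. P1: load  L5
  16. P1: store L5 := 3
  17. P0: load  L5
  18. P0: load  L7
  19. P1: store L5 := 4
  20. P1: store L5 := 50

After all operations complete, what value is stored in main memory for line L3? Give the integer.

[1] P0: load  L5 | P0:E(70), P1:I | bus: BusRd
[2] P1: load  L5 | P0:S(70), P1:S(70) | bus: BusRd
[3] P0: store L5 := 32 | P0:M(32), P1:I | bus: BusUpgr
[4] P1: store L5 := 85 | P0:I, P1:M(85) | bus: BusRdX,Flush
[5] P1: load  L5 | P0:I, P1:M(85) | bus: none
[6] P1: load  L5 | P0:I, P1:M(85) | bus: none
[7] P0: load  L3 | P0:E(80), P1:I | bus: BusRd
[8] P1: store L5 := 8 | P0:I, P1:M(8) | bus: none
[9] P1: load  L3 | P0:S(80), P1:S(80) | bus: BusRd
[10] P1: load  L5 | P0:I, P1:M(8) | bus: none
[11] P0: store L5 := 72 | P0:M(72), P1:I | bus: BusRdX,Flush
[12] P1: store L5 := 56 | P0:I, P1:M(56) | bus: BusRdX,Flush
[13] P0: load  L5 | P0:S(56), P1:S(56) | bus: BusRd,Flush
[14] P1: load  L5 | P0:S(56), P1:S(56) | bus: none
[15] P1: load  L5 | P0:S(56), P1:S(56) | bus: none
[16] P1: store L5 := 3 | P0:I, P1:M(3) | bus: BusUpgr
[17] P0: load  L5 | P0:S(3), P1:S(3) | bus: BusRd,Flush
[18] P0: load  L7 | P0:E(30), P1:I | bus: BusRd
[19] P1: store L5 := 4 | P0:I, P1:M(4) | bus: BusUpgr
[20] P1: store L5 := 50 | P0:I, P1:M(50) | bus: none

memory[L3] = 80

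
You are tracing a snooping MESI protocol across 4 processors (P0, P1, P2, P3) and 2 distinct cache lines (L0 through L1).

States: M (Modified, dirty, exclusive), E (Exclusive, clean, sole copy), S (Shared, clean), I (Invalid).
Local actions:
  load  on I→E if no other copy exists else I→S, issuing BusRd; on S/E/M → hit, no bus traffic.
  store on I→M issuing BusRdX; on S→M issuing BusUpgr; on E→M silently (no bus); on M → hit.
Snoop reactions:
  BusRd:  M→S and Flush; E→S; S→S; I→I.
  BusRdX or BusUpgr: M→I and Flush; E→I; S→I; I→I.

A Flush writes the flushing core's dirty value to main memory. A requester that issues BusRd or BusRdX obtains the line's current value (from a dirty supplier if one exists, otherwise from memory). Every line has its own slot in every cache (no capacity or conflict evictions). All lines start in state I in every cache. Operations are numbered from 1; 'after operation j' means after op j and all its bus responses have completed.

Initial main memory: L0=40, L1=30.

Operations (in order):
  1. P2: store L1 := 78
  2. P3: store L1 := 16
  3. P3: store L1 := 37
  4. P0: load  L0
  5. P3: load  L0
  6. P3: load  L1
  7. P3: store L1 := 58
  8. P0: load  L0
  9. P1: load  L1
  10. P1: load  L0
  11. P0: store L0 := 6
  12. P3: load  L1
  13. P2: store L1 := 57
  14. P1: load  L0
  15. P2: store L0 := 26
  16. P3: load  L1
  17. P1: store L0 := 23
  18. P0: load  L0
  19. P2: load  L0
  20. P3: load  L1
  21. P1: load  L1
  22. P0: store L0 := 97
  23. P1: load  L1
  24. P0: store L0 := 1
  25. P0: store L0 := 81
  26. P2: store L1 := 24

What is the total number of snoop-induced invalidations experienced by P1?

invalidations = 5

  op1 P2: store L1 := 78 → I/I/M/I on L1; bus BusRdX; mem=30
  op2 P3: store L1 := 16 → I/I/I/M on L1; bus BusRdX Flush; mem=78
  op3 P3: store L1 := 37 → I/I/I/M on L1; bus (none); mem=78
  op4 P0: load  L0 → E/I/I/I on L0; bus BusRd; mem=40
  op5 P3: load  L0 → S/I/I/S on L0; bus BusRd; mem=40
  op6 P3: load  L1 → I/I/I/M on L1; bus (none); mem=78
  op7 P3: store L1 := 58 → I/I/I/M on L1; bus (none); mem=78
  op8 P0: load  L0 → S/I/I/S on L0; bus (none); mem=40
  op9 P1: load  L1 → I/S/I/S on L1; bus BusRd Flush; mem=58
  op10 P1: load  L0 → S/S/I/S on L0; bus BusRd; mem=40
  op11 P0: store L0 := 6 → M/I/I/I on L0; bus BusUpgr; mem=40
  op12 P3: load  L1 → I/S/I/S on L1; bus (none); mem=58
  op13 P2: store L1 := 57 → I/I/M/I on L1; bus BusRdX; mem=58
  op14 P1: load  L0 → S/S/I/I on L0; bus BusRd Flush; mem=6
  op15 P2: store L0 := 26 → I/I/M/I on L0; bus BusRdX; mem=6
  op16 P3: load  L1 → I/I/S/S on L1; bus BusRd Flush; mem=57
  op17 P1: store L0 := 23 → I/M/I/I on L0; bus BusRdX Flush; mem=26
  op18 P0: load  L0 → S/S/I/I on L0; bus BusRd Flush; mem=23
  op19 P2: load  L0 → S/S/S/I on L0; bus BusRd; mem=23
  op20 P3: load  L1 → I/I/S/S on L1; bus (none); mem=57
  op21 P1: load  L1 → I/S/S/S on L1; bus BusRd; mem=57
  op22 P0: store L0 := 97 → M/I/I/I on L0; bus BusUpgr; mem=23
  op23 P1: load  L1 → I/S/S/S on L1; bus (none); mem=57
  op24 P0: store L0 := 1 → M/I/I/I on L0; bus (none); mem=23
  op25 P0: store L0 := 81 → M/I/I/I on L0; bus (none); mem=23
  op26 P2: store L1 := 24 → I/I/M/I on L1; bus BusUpgr; mem=57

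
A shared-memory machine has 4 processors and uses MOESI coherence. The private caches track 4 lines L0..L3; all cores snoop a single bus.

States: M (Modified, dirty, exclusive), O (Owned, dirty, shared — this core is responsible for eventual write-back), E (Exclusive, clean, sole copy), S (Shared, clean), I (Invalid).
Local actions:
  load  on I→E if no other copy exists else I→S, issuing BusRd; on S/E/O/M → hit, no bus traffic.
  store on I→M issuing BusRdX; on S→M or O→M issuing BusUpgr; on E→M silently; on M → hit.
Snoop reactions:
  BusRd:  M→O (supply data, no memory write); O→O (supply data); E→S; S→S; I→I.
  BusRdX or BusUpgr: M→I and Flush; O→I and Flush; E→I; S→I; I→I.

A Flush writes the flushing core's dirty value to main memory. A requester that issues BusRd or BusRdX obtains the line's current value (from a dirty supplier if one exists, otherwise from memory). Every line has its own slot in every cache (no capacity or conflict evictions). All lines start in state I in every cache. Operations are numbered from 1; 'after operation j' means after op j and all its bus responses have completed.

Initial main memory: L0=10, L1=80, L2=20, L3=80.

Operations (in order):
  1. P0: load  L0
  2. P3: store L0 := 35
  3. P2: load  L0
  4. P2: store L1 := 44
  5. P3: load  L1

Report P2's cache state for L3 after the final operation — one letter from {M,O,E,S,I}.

[1] P0: load  L0 | P0:E(10), P1:I, P2:I, P3:I | bus: BusRd
[2] P3: store L0 := 35 | P0:I, P1:I, P2:I, P3:M(35) | bus: BusRdX
[3] P2: load  L0 | P0:I, P1:I, P2:S(35), P3:O(35) | bus: BusRd
[4] P2: store L1 := 44 | P0:I, P1:I, P2:M(44), P3:I | bus: BusRdX
[5] P3: load  L1 | P0:I, P1:I, P2:O(44), P3:S(44) | bus: BusRd

state = I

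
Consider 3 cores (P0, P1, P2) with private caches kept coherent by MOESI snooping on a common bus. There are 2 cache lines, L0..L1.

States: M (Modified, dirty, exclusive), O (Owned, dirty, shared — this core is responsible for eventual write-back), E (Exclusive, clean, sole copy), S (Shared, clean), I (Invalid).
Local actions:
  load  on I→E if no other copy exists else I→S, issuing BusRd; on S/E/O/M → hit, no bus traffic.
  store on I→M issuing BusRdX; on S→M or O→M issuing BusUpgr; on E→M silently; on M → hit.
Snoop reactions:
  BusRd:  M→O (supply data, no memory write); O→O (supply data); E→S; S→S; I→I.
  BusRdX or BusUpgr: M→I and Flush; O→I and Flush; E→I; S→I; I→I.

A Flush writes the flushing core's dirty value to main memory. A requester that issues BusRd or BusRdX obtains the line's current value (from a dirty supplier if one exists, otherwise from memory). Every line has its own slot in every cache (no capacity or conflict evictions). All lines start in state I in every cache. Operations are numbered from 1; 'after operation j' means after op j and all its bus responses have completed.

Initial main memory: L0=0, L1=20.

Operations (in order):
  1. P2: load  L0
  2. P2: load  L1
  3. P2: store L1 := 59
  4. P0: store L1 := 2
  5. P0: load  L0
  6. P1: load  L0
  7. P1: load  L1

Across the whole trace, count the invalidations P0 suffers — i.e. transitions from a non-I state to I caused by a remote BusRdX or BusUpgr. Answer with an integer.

[1] P2: load  L0 | P0:I, P1:I, P2:E(0) | bus: BusRd
[2] P2: load  L1 | P0:I, P1:I, P2:E(20) | bus: BusRd
[3] P2: store L1 := 59 | P0:I, P1:I, P2:M(59) | bus: none
[4] P0: store L1 := 2 | P0:M(2), P1:I, P2:I | bus: BusRdX,Flush
[5] P0: load  L0 | P0:S(0), P1:I, P2:S(0) | bus: BusRd
[6] P1: load  L0 | P0:S(0), P1:S(0), P2:S(0) | bus: BusRd
[7] P1: load  L1 | P0:O(2), P1:S(2), P2:I | bus: BusRd

invalidations = 0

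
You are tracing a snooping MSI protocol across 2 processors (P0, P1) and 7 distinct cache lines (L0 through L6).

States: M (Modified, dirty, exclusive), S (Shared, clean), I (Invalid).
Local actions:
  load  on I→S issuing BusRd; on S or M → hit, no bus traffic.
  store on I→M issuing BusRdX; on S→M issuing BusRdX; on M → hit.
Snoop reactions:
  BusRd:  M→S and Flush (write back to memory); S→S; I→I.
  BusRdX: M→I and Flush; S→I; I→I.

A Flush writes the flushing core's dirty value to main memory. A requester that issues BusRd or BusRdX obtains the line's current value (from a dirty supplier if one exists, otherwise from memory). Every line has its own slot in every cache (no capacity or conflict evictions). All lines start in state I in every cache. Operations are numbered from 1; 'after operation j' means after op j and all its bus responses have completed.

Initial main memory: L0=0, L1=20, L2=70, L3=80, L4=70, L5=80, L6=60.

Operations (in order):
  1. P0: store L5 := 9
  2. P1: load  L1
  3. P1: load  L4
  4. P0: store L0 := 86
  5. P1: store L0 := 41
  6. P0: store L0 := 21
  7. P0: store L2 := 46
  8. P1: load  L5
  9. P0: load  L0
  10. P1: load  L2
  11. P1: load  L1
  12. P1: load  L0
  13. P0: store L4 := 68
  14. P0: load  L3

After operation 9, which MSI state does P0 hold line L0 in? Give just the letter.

  op1 P0: store L5 := 9 → M/I on L5; bus BusRdX; mem=80
  op2 P1: load  L1 → I/S on L1; bus BusRd; mem=20
  op3 P1: load  L4 → I/S on L4; bus BusRd; mem=70
  op4 P0: store L0 := 86 → M/I on L0; bus BusRdX; mem=0
  op5 P1: store L0 := 41 → I/M on L0; bus BusRdX Flush; mem=86
  op6 P0: store L0 := 21 → M/I on L0; bus BusRdX Flush; mem=41
  op7 P0: store L2 := 46 → M/I on L2; bus BusRdX; mem=70
  op8 P1: load  L5 → S/S on L5; bus BusRd Flush; mem=9
  op9 P0: load  L0 → M/I on L0; bus (none); mem=41
  op10 P1: load  L2 → S/S on L2; bus BusRd Flush; mem=46
  op11 P1: load  L1 → I/S on L1; bus (none); mem=20
  op12 P1: load  L0 → S/S on L0; bus BusRd Flush; mem=21
  op13 P0: store L4 := 68 → M/I on L4; bus BusRdX; mem=70
  op14 P0: load  L3 → S/I on L3; bus BusRd; mem=80

state = M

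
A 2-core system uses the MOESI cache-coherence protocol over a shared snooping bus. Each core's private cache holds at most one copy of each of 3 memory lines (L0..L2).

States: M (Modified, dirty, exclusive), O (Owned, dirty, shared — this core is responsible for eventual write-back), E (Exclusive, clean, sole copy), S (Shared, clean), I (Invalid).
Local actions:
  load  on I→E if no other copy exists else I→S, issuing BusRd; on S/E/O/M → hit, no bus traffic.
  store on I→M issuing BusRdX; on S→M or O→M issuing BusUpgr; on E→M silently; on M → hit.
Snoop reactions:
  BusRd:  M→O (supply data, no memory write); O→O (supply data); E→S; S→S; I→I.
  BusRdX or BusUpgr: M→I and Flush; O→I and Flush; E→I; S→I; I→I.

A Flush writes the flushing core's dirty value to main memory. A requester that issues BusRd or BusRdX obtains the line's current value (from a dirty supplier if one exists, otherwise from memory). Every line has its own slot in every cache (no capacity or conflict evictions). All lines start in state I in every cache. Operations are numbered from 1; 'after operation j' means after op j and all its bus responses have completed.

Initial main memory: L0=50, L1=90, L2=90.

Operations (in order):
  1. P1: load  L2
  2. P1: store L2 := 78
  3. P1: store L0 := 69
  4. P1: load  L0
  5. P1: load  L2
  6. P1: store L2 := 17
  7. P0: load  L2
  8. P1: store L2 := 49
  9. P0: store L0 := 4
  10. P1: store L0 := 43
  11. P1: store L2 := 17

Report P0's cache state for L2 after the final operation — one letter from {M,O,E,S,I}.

[1] P1: load  L2 | P0:I, P1:E(90) | bus: BusRd
[2] P1: store L2 := 78 | P0:I, P1:M(78) | bus: none
[3] P1: store L0 := 69 | P0:I, P1:M(69) | bus: BusRdX
[4] P1: load  L0 | P0:I, P1:M(69) | bus: none
[5] P1: load  L2 | P0:I, P1:M(78) | bus: none
[6] P1: store L2 := 17 | P0:I, P1:M(17) | bus: none
[7] P0: load  L2 | P0:S(17), P1:O(17) | bus: BusRd
[8] P1: store L2 := 49 | P0:I, P1:M(49) | bus: BusUpgr
[9] P0: store L0 := 4 | P0:M(4), P1:I | bus: BusRdX,Flush
[10] P1: store L0 := 43 | P0:I, P1:M(43) | bus: BusRdX,Flush
[11] P1: store L2 := 17 | P0:I, P1:M(17) | bus: none

state = I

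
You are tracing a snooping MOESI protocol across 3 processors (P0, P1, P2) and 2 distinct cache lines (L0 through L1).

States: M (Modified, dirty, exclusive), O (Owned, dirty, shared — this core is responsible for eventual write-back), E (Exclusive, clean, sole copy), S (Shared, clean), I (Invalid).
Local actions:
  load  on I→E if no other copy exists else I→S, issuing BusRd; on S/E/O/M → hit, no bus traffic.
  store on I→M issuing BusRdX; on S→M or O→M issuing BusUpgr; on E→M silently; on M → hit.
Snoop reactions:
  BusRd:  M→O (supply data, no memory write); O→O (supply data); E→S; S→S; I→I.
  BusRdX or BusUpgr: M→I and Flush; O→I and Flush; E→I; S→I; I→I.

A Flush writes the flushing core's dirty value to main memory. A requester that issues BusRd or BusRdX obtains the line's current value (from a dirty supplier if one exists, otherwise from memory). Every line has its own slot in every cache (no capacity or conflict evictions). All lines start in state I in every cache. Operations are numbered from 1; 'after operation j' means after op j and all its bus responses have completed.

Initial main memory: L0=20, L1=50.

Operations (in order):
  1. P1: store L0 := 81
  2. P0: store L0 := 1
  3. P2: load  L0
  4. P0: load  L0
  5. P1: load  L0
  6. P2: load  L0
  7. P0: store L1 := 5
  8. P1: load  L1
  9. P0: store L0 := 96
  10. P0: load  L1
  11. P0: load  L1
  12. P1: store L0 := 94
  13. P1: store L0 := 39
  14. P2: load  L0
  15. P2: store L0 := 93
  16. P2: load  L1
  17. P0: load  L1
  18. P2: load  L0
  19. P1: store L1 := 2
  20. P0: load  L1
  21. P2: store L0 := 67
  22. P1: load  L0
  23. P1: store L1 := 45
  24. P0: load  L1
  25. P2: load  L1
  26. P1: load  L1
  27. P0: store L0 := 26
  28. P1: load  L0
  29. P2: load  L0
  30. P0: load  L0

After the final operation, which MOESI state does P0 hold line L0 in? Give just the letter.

  op1 P1: store L0 := 81 → I/M/I on L0; bus BusRdX; mem=20
  op2 P0: store L0 := 1 → M/I/I on L0; bus BusRdX Flush; mem=81
  op3 P2: load  L0 → O/I/S on L0; bus BusRd; mem=81
  op4 P0: load  L0 → O/I/S on L0; bus (none); mem=81
  op5 P1: load  L0 → O/S/S on L0; bus BusRd; mem=81
  op6 P2: load  L0 → O/S/S on L0; bus (none); mem=81
  op7 P0: store L1 := 5 → M/I/I on L1; bus BusRdX; mem=50
  op8 P1: load  L1 → O/S/I on L1; bus BusRd; mem=50
  op9 P0: store L0 := 96 → M/I/I on L0; bus BusUpgr; mem=81
  op10 P0: load  L1 → O/S/I on L1; bus (none); mem=50
  op11 P0: load  L1 → O/S/I on L1; bus (none); mem=50
  op12 P1: store L0 := 94 → I/M/I on L0; bus BusRdX Flush; mem=96
  op13 P1: store L0 := 39 → I/M/I on L0; bus (none); mem=96
  op14 P2: load  L0 → I/O/S on L0; bus BusRd; mem=96
  op15 P2: store L0 := 93 → I/I/M on L0; bus BusUpgr Flush; mem=39
  op16 P2: load  L1 → O/S/S on L1; bus BusRd; mem=50
  op17 P0: load  L1 → O/S/S on L1; bus (none); mem=50
  op18 P2: load  L0 → I/I/M on L0; bus (none); mem=39
  op19 P1: store L1 := 2 → I/M/I on L1; bus BusUpgr Flush; mem=5
  op20 P0: load  L1 → S/O/I on L1; bus BusRd; mem=5
  op21 P2: store L0 := 67 → I/I/M on L0; bus (none); mem=39
  op22 P1: load  L0 → I/S/O on L0; bus BusRd; mem=39
  op23 P1: store L1 := 45 → I/M/I on L1; bus BusUpgr; mem=5
  op24 P0: load  L1 → S/O/I on L1; bus BusRd; mem=5
  op25 P2: load  L1 → S/O/S on L1; bus BusRd; mem=5
  op26 P1: load  L1 → S/O/S on L1; bus (none); mem=5
  op27 P0: store L0 := 26 → M/I/I on L0; bus BusRdX Flush; mem=67
  op28 P1: load  L0 → O/S/I on L0; bus BusRd; mem=67
  op29 P2: load  L0 → O/S/S on L0; bus BusRd; mem=67
  op30 P0: load  L0 → O/S/S on L0; bus (none); mem=67

state = O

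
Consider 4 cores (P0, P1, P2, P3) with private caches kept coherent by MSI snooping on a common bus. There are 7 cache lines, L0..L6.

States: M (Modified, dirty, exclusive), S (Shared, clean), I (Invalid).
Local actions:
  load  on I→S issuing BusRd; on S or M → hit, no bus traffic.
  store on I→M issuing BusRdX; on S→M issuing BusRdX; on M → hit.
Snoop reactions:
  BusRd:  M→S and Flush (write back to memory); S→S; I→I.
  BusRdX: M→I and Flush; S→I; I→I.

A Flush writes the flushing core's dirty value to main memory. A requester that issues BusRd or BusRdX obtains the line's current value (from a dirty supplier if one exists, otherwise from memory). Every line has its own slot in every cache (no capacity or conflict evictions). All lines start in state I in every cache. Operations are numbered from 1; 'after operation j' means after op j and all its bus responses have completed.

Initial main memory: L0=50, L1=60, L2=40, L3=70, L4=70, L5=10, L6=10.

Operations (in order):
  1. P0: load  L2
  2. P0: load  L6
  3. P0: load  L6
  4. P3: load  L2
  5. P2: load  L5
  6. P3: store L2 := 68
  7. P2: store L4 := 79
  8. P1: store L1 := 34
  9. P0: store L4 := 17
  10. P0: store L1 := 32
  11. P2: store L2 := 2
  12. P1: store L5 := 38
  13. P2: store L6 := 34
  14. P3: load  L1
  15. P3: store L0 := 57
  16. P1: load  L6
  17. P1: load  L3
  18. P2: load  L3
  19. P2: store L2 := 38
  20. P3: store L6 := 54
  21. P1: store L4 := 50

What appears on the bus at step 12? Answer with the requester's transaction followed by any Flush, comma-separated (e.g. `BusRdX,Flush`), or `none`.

bus = BusRdX

step 1: P0: load  L2  ⟶  SIII  (L2)  txn=BusRd  M[L2]=40
step 2: P0: load  L6  ⟶  SIII  (L6)  txn=BusRd  M[L6]=10
step 3: P0: load  L6  ⟶  SIII  (L6)  txn=∅  M[L6]=10
step 4: P3: load  L2  ⟶  SIIS  (L2)  txn=BusRd  M[L2]=40
step 5: P2: load  L5  ⟶  IISI  (L5)  txn=BusRd  M[L5]=10
step 6: P3: store L2 := 68  ⟶  IIIM  (L2)  txn=BusRdX  M[L2]=40
step 7: P2: store L4 := 79  ⟶  IIMI  (L4)  txn=BusRdX  M[L4]=70
step 8: P1: store L1 := 34  ⟶  IMII  (L1)  txn=BusRdX  M[L1]=60
step 9: P0: store L4 := 17  ⟶  MIII  (L4)  txn=BusRdX+Flush  M[L4]=79
step 10: P0: store L1 := 32  ⟶  MIII  (L1)  txn=BusRdX+Flush  M[L1]=34
step 11: P2: store L2 := 2  ⟶  IIMI  (L2)  txn=BusRdX+Flush  M[L2]=68
step 12: P1: store L5 := 38  ⟶  IMII  (L5)  txn=BusRdX  M[L5]=10
step 13: P2: store L6 := 34  ⟶  IIMI  (L6)  txn=BusRdX  M[L6]=10
step 14: P3: load  L1  ⟶  SIIS  (L1)  txn=BusRd+Flush  M[L1]=32
step 15: P3: store L0 := 57  ⟶  IIIM  (L0)  txn=BusRdX  M[L0]=50
step 16: P1: load  L6  ⟶  ISSI  (L6)  txn=BusRd+Flush  M[L6]=34
step 17: P1: load  L3  ⟶  ISII  (L3)  txn=BusRd  M[L3]=70
step 18: P2: load  L3  ⟶  ISSI  (L3)  txn=BusRd  M[L3]=70
step 19: P2: store L2 := 38  ⟶  IIMI  (L2)  txn=∅  M[L2]=68
step 20: P3: store L6 := 54  ⟶  IIIM  (L6)  txn=BusRdX  M[L6]=34
step 21: P1: store L4 := 50  ⟶  IMII  (L4)  txn=BusRdX+Flush  M[L4]=17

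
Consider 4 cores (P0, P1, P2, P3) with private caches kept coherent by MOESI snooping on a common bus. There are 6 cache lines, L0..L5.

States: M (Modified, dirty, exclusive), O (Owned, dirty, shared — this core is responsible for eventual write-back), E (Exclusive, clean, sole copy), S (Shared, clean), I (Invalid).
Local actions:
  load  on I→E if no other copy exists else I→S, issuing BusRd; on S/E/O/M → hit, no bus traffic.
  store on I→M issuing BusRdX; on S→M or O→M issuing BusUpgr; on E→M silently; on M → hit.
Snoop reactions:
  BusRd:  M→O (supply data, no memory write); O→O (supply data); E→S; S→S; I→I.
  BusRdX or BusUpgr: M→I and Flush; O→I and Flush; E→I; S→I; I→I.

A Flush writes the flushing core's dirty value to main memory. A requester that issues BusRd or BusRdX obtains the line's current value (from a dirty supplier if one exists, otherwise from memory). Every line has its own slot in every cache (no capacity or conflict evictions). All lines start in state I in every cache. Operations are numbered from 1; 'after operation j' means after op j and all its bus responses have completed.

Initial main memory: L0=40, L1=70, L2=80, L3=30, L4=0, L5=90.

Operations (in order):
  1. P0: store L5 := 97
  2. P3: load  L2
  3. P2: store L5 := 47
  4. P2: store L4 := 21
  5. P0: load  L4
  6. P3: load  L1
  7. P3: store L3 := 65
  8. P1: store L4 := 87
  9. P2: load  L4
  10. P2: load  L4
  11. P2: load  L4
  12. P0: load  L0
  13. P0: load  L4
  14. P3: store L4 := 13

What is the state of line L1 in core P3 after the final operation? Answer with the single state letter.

  op1 P0: store L5 := 97 → M/I/I/I on L5; bus BusRdX; mem=90
  op2 P3: load  L2 → I/I/I/E on L2; bus BusRd; mem=80
  op3 P2: store L5 := 47 → I/I/M/I on L5; bus BusRdX Flush; mem=97
  op4 P2: store L4 := 21 → I/I/M/I on L4; bus BusRdX; mem=0
  op5 P0: load  L4 → S/I/O/I on L4; bus BusRd; mem=0
  op6 P3: load  L1 → I/I/I/E on L1; bus BusRd; mem=70
  op7 P3: store L3 := 65 → I/I/I/M on L3; bus BusRdX; mem=30
  op8 P1: store L4 := 87 → I/M/I/I on L4; bus BusRdX Flush; mem=21
  op9 P2: load  L4 → I/O/S/I on L4; bus BusRd; mem=21
  op10 P2: load  L4 → I/O/S/I on L4; bus (none); mem=21
  op11 P2: load  L4 → I/O/S/I on L4; bus (none); mem=21
  op12 P0: load  L0 → E/I/I/I on L0; bus BusRd; mem=40
  op13 P0: load  L4 → S/O/S/I on L4; bus BusRd; mem=21
  op14 P3: store L4 := 13 → I/I/I/M on L4; bus BusRdX Flush; mem=87

state = E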